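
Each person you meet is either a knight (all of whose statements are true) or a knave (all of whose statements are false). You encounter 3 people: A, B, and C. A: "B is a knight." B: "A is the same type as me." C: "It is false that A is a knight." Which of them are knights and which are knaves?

A is a knight, B is a knight, and C is a knave.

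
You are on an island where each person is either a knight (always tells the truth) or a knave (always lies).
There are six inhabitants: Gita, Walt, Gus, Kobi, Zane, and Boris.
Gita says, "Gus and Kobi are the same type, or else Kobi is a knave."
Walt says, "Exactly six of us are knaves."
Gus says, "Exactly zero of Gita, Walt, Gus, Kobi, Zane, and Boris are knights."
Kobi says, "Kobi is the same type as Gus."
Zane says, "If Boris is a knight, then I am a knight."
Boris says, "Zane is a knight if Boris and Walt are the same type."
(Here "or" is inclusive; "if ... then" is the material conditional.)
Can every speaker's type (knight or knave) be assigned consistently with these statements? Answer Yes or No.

No

Checking all 64 assignments, each has at least one speaker whose statement's truth value contradicts their type.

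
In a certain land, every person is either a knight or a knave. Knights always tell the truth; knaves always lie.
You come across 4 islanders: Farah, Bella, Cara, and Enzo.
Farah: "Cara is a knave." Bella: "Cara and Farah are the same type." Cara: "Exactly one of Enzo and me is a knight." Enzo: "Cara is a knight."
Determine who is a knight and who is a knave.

Knights: Farah. Knaves: Bella, Cara, and Enzo.

Suppose Farah is a knave. Then Farah's statement "Cara is a knave" would have to be false. Checking the 8 ways to assign the others, none is consistent with every speaker.
(For instance, with Bella=knave, Cara=knave, Enzo=knave, Farah's claim "Cara is a knave" comes out true where it would need to be false.)
So Farah must be a knight, making "Cara is a knave" true. Taking Farah=knight, Bella=knave, Cara=knave, Enzo=knave, each remaining statement checks out:
  Bella (knave): "Cara and Farah are the same type" — false. ✓
  Cara (knave): "exactly one of Enzo and me is a knight" — false. ✓
  Enzo (knave): "Cara is a knight" — false. ✓
This is the unique consistent assignment.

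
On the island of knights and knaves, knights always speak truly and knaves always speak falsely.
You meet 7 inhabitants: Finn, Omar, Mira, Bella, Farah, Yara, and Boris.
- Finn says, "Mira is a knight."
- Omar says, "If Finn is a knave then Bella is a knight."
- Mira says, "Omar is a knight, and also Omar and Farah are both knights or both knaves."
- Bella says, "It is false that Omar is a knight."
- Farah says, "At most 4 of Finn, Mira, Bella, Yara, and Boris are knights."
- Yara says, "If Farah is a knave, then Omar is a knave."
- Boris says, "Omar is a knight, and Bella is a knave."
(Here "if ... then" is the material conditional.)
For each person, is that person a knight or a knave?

Finn is a knight, so "Mira is a knight" must be True — and it is.
Omar is a knight, and the claim "if Finn is a knave then Bella is a knight" is indeed True.
Mira is a knight, so "Omar is a knight, and also Omar and Farah are both knights or both knaves" must be True — and it is.
Bella is a knave; "it is false that Omar is a knight" is False, as required.
Farah is a knight; "at most 4 of Finn, Mira, Bella, Yara, and Boris are knights" is True, as required.
Yara is a knight, and the claim "if Farah is a knave, then Omar is a knave" is indeed True.
Since Boris is a knight, "Omar is a knight, and Bella is a knave" needs to be True, which holds.

Finn is a knight, Omar is a knight, Mira is a knight, Bella is a knave, Farah is a knight, Yara is a knight, and Boris is a knight.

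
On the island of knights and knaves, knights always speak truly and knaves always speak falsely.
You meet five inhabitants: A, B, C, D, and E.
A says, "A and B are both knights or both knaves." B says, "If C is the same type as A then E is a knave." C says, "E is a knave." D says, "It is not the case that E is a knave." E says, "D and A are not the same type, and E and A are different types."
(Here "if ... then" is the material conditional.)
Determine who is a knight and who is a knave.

A is a knave, B is a knight, C is a knight, D is a knave, and E is a knave.

A (knave): "A and B are both knights or both knaves" — false. ✓
Since B is a knight, "if C is the same type as A then E is a knave" needs to be true, which holds.
As a knight, C's statement "E is a knave" should be true; it is.
D is a knave, and the claim "it is not the case that E is a knave" is indeed false.
E is a knave, so "D and A are not the same type, and E and A are different types" must be false — and it is.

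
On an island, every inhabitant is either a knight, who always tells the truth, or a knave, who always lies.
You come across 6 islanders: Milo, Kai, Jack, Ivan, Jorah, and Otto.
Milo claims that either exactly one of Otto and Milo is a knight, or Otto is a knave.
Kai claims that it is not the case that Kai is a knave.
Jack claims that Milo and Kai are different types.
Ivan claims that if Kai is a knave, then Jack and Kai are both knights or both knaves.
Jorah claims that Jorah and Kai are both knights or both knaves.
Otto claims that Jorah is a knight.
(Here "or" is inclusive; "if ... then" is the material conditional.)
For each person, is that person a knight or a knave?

Milo is a knight, Kai is a knight, Jack is a knave, Ivan is a knight, Jorah is a knave, and Otto is a knave.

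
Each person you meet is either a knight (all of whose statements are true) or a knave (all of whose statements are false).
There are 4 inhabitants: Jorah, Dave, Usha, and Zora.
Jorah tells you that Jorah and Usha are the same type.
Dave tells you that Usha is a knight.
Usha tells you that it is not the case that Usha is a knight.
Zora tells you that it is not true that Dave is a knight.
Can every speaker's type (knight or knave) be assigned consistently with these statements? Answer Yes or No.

No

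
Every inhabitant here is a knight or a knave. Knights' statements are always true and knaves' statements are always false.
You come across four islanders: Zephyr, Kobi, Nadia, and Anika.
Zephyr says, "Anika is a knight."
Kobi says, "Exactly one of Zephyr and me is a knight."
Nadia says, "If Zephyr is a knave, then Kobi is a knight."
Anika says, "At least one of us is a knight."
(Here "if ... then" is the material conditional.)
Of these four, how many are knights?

0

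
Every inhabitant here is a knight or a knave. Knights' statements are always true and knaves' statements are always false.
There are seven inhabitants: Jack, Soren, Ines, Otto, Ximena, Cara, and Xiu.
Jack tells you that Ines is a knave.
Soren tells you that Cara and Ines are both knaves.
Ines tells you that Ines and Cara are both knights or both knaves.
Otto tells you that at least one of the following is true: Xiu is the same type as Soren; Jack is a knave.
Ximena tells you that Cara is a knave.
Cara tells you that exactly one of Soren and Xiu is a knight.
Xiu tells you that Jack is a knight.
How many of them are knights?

3

The unique consistent assignment is Jack=knight, Soren=knave, Ines=knave, Otto=knave, Ximena=knave, Cara=knight, Xiu=knight.
That has 3 knights.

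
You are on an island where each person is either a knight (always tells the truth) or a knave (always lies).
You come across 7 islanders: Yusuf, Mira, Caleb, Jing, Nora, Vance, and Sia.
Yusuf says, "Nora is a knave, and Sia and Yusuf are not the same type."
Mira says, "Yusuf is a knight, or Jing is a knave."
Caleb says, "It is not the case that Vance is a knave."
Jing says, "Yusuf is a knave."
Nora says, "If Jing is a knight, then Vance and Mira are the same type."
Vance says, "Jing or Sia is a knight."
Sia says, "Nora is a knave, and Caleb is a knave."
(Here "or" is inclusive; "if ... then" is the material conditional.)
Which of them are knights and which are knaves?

Yusuf is a knave, and the claim "Nora is a knave, and Sia and Yusuf are not the same type" is indeed false.
Mira is a knave, and the claim "Yusuf is a knight, or Jing is a knave" is indeed false.
Caleb (knight): "it is not the case that Vance is a knave" — true. ✓
As a knight, Jing's statement "Yusuf is a knave" should be true; it is.
Nora (knave): "if Jing is a knight, then Vance and Mira are the same type" — false. ✓
Vance is a knight, so "Jing or Sia is a knight" must be true — and it is.
Sia is a knave; "Nora is a knave, and Caleb is a knave" is false, as required.

Yusuf is a knave, Mira is a knave, Caleb is a knight, Jing is a knight, Nora is a knave, Vance is a knight, and Sia is a knave.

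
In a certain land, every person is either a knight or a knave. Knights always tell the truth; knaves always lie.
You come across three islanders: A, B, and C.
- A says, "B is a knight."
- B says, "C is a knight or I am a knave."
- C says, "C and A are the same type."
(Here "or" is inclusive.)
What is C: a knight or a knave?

C is a knight.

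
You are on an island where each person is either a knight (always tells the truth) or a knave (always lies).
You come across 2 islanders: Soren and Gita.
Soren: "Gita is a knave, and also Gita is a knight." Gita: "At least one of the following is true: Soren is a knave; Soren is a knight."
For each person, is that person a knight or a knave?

Soren is a knave and Gita is a knight.

Soren (knave): "Gita is a knave, and also Gita is a knight" — False. ✓
Gita is a knight, and the claim "at least one of the following is true: Soren is a knave; Soren is a knight" is indeed True.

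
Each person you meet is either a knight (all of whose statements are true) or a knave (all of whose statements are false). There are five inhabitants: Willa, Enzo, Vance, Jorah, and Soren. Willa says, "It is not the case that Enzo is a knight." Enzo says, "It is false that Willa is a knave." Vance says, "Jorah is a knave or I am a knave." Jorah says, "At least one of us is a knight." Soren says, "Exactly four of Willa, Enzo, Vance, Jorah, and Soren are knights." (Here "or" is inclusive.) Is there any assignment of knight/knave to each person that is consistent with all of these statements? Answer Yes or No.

No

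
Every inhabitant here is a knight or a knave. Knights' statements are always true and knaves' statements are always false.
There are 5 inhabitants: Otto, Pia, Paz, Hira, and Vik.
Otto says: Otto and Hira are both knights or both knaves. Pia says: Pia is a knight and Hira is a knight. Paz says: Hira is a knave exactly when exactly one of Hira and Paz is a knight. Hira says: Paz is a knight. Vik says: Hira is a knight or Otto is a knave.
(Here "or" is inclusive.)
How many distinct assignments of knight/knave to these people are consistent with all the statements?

4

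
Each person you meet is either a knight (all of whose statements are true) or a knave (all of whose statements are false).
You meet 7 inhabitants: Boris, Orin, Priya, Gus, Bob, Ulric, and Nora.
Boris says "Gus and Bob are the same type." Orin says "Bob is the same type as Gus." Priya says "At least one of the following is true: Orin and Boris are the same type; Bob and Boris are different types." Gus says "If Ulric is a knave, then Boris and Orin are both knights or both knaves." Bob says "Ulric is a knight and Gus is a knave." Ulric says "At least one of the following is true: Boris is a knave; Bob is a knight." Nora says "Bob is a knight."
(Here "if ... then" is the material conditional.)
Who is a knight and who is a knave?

As a knave, Boris's statement "Gus and Bob are the same type" should be False; it is.
As a knave, Orin's statement "Bob is the same type as Gus" should be False; it is.
Priya is a knight, and the claim "at least one of the following is true: Orin and Boris are the same type; Bob and Boris are different types" is indeed true.
Gus (knight): "if Ulric is a knave, then Boris and Orin are both knights or both knaves" — true. ✓
Since Bob is a knave, "Ulric is a knight and Gus is a knave" needs to be False, which holds.
Ulric (knight): "at least one of the following is true: Boris is a knave; Bob is a knight" — true. ✓
As a knave, Nora's statement "Bob is a knight" should be False; it is.

Boris is a knave, Orin is a knave, Priya is a knight, Gus is a knight, Bob is a knave, Ulric is a knight, and Nora is a knave.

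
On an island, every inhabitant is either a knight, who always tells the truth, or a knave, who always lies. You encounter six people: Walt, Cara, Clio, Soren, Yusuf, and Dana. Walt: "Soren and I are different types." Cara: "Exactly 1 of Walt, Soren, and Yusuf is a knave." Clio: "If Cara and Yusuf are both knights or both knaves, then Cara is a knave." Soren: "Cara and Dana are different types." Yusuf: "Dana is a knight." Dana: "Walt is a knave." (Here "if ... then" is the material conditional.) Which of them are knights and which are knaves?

Walt is a knight, Cara is a knave, Clio is a knight, Soren is a knave, Yusuf is a knave, and Dana is a knave.

Walt (knight): "Soren and I are different types" — true. ✓
Cara (knave): "exactly 1 of Walt, Soren, and Yusuf is a knave" — false. ✓
Clio is a knight; "if Cara and Yusuf are both knights or both knaves, then Cara is a knave" is true, as required.
Soren is a knave; "Cara and Dana are different types" is false, as required.
Since Yusuf is a knave, "Dana is a knight" needs to be false, which holds.
Since Dana is a knave, "Walt is a knave" needs to be false, which holds.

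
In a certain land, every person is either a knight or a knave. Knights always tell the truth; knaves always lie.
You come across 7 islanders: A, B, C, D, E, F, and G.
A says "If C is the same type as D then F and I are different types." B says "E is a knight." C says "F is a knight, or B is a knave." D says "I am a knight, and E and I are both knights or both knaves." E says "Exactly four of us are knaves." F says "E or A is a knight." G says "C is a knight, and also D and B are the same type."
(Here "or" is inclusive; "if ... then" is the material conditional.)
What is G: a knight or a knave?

G is a knight.

Consistent assignments: {A=knight, B=knave, C=knight, D=knave, E=knave, F=knight, G=knight}
In every consistent assignment, G is a knight.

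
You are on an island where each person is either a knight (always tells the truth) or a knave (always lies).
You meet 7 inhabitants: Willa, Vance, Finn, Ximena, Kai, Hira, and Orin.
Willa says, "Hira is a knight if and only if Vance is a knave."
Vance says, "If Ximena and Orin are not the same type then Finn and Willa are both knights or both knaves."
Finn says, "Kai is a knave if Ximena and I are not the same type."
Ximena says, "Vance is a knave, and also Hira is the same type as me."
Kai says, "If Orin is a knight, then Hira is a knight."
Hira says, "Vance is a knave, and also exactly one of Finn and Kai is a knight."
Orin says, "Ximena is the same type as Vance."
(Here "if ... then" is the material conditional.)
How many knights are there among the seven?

4

The unique consistent assignment is Willa=knight, Vance=knave, Finn=knave, Ximena=knight, Kai=knight, Hira=knight, Orin=knave.
That has 4 knights.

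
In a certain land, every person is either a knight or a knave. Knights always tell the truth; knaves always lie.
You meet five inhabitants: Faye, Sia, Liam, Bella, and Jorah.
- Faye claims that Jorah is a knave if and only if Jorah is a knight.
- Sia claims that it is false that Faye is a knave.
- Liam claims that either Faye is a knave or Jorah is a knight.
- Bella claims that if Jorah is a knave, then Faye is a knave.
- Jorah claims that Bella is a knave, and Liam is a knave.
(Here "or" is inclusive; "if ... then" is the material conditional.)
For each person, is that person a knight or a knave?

Suppose Faye is a knight. Then Faye's statement "Jorah is a knave if and only if Jorah is a knight" would have to be true. Checking the 16 ways to assign the others, none is consistent with every speaker.
(For instance, with Sia=knave, Liam=knight, Bella=knight, Jorah=knave, Faye's claim "Jorah is a knave if and only if Jorah is a knight" comes out false where it would need to be true.)
So Faye must be a knave, making "Jorah is a knave if and only if Jorah is a knight" false. Taking Faye=knave, Sia=knave, Liam=knight, Bella=knight, Jorah=knave, each remaining statement checks out:
  Sia (knave): "it is false that Faye is a knave" — false. ✓
  Liam (knight): "either Faye is a knave or Jorah is a knight" — true. ✓
  Bella (knight): "if Jorah is a knave, then Faye is a knave" — true. ✓
  Jorah (knave): "Bella is a knave, and Liam is a knave" — false. ✓
This is the unique consistent assignment.

Faye is a knave, Sia is a knave, Liam is a knight, Bella is a knight, and Jorah is a knave.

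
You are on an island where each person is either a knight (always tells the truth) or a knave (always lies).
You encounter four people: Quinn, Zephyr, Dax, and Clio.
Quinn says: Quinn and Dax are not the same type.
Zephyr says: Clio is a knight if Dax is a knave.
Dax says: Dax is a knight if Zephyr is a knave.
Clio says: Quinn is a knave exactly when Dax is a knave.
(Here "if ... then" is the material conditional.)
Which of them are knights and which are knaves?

Quinn is a knight, Zephyr is a knave, Dax is a knave, and Clio is a knave.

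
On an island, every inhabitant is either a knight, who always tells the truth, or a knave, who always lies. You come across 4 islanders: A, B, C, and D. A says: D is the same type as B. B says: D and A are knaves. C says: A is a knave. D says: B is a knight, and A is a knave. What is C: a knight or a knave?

C is a knave.

Consistent assignments: {A=knight, B=knave, C=knave, D=knave}
In every consistent assignment, C is a knave.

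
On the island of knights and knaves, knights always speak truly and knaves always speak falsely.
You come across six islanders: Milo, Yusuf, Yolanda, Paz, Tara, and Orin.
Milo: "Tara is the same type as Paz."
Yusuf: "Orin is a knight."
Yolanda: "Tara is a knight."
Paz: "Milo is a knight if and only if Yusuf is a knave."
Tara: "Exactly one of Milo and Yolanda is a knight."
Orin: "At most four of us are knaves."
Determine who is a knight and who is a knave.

As a knave, Milo's statement "Tara is the same type as Paz" should be False; it is.
Since Yusuf is a knight, "Orin is a knight" needs to be True, which holds.
Since Yolanda is a knave, "Tara is a knight" needs to be False, which holds.
Paz is a knight, and the claim "Milo is a knight if and only if Yusuf is a knave" is indeed True.
As a knave, Tara's statement "exactly one of Milo and Yolanda is a knight" should be False; it is.
Orin is a knight, and the claim "at most four of us are knaves" is indeed True.

Knights: Yusuf, Paz, and Orin. Knaves: Milo, Yolanda, and Tara.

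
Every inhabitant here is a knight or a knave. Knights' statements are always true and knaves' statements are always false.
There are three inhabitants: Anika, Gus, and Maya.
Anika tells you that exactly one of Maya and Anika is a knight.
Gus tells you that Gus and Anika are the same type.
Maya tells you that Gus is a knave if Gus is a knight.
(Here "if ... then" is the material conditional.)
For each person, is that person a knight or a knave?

Anika is a knight, Gus is a knight, and Maya is a knave.

Anika is a knight; "exactly one of Maya and Anika is a knight" is true, as required.
Gus is a knight; "Gus and Anika are the same type" is true, as required.
Maya is a knave; "Gus is a knave if Gus is a knight" is False, as required.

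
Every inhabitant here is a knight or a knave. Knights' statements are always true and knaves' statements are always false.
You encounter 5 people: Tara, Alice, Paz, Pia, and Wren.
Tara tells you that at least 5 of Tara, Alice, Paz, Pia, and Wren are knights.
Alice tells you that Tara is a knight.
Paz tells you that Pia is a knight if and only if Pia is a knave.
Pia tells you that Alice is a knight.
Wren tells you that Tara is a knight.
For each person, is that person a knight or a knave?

Knights: none. Knaves: Tara, Alice, Paz, Pia, and Wren.

Suppose Tara is a knight. Then Tara's statement "at least 5 of Tara, Alice, Paz, Pia, and Wren are knights" would have to be true. Checking the 16 ways to assign the others, none is consistent with every speaker.
(For instance, with Alice=knave, Paz=knave, Pia=knave, Wren=knave, Tara's claim "at least 5 of Tara, Alice, Paz, Pia, and Wren are knights" comes out false where it would need to be true.)
So Tara must be a knave, making "at least 5 of Tara, Alice, Paz, Pia, and Wren are knights" false. Taking Tara=knave, Alice=knave, Paz=knave, Pia=knave, Wren=knave, each remaining statement checks out:
  Alice (knave): "Tara is a knight" — false. ✓
  Paz (knave): "Pia is a knight if and only if Pia is a knave" — false. ✓
  Pia (knave): "Alice is a knight" — false. ✓
  Wren (knave): "Tara is a knight" — false. ✓
This is the unique consistent assignment.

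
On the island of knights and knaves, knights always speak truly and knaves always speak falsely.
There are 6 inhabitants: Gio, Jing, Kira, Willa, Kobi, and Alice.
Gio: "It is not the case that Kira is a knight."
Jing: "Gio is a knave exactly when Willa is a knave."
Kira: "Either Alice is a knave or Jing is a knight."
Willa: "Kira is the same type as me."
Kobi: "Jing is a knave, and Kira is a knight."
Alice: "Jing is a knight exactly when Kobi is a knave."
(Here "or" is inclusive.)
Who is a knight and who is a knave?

Gio is a knave, Jing is a knight, Kira is a knight, Willa is a knave, Kobi is a knave, and Alice is a knight.

Gio (knave): "it is not the case that Kira is a knight" — False. ✓
Since Jing is a knight, "Gio is a knave exactly when Willa is a knave" needs to be True, which holds.
As a knight, Kira's statement "either Alice is a knave or Jing is a knight" should be True; it is.
As a knave, Willa's statement "Kira is the same type as me" should be False; it is.
Since Kobi is a knave, "Jing is a knave, and Kira is a knight" needs to be False, which holds.
Alice is a knight, so "Jing is a knight exactly when Kobi is a knave" must be True — and it is.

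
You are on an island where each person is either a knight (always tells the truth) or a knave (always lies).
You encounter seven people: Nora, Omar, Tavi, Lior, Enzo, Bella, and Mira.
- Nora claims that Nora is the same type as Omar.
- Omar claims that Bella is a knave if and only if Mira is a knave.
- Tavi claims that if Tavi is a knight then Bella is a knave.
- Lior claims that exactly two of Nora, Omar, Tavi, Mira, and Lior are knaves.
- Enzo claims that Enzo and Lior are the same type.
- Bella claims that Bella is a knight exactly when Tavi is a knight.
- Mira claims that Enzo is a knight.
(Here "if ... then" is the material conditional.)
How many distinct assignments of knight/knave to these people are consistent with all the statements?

1

Consistent assignments:
  Nora=knave, Omar=knight, Tavi=knight, Lior=knight, Enzo=knave, Bella=knave, Mira=knave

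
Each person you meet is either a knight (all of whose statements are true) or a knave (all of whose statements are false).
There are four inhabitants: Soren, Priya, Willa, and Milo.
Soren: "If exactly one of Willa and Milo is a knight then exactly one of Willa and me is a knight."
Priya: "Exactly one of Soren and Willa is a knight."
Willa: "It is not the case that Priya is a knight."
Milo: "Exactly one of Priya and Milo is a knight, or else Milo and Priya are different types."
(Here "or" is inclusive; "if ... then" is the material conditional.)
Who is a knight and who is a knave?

Suppose Soren is a knave. Then Soren's statement "if exactly one of Willa and Milo is a knight then exactly one of Willa and me is a knight" would have to be false. Checking the 8 ways to assign the others, none is consistent with every speaker.
(For instance, with Priya=knave, Willa=knight, Milo=knight, Soren's claim "if exactly one of Willa and Milo is a knight then exactly one of Willa and me is a knight" comes out true where it would need to be false.)
So Soren must be a knight, making "if exactly one of Willa and Milo is a knight then exactly one of Willa and me is a knight" true. Taking Soren=knight, Priya=knave, Willa=knight, Milo=knight, each remaining statement checks out:
  Priya (knave): "exactly one of Soren and Willa is a knight" — false. ✓
  Willa (knight): "it is not the case that Priya is a knight" — true. ✓
  Milo (knight): "exactly one of Priya and Milo is a knight, or else Milo and Priya are different types" — true. ✓
This is the unique consistent assignment.

Knights: Soren, Willa, and Milo. Knaves: Priya.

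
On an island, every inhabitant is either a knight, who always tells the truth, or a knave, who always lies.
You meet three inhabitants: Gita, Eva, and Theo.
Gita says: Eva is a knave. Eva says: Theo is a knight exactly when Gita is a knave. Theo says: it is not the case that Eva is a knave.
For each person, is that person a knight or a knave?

Gita (knave): "Eva is a knave" — False. ✓
Eva is a knight, and the claim "Theo is a knight exactly when Gita is a knave" is indeed true.
Since Theo is a knight, "it is not the case that Eva is a knave" needs to be true, which holds.

Knights: Eva and Theo. Knaves: Gita.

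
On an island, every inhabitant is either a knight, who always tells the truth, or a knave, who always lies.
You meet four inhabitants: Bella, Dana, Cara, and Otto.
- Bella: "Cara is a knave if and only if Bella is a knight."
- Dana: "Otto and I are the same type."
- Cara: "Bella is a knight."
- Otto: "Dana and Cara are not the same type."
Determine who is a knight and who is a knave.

Suppose Bella is a knight. Then Bella's statement "Cara is a knave if and only if Bella is a knight" would have to be true. Checking the 8 ways to assign the others, none is consistent with every speaker.
(For instance, with Dana=knight, Cara=knave, Otto=knight, Cara's claim "Bella is a knight" comes out true where it would need to be false.)
So Bella must be a knave, making "Cara is a knave if and only if Bella is a knight" false. Taking Bella=knave, Dana=knight, Cara=knave, Otto=knight, each remaining statement checks out:
  Dana (knight): "Otto and I are the same type" — true. ✓
  Cara (knave): "Bella is a knight" — false. ✓
  Otto (knight): "Dana and Cara are not the same type" — true. ✓
This is the unique consistent assignment.

Knights: Dana and Otto. Knaves: Bella and Cara.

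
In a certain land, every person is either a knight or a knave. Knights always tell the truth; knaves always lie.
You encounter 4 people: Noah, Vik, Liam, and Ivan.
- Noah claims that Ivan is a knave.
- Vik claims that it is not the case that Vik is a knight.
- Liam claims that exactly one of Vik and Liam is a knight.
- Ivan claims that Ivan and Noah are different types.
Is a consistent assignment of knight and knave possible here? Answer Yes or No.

No

Checking all 16 assignments, each has at least one speaker whose statement's truth value contradicts their type.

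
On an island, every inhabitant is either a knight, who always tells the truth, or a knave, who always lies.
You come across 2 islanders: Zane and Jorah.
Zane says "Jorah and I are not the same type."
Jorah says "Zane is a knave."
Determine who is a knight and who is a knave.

Zane is a knight; "Jorah and I are not the same type" is true, as required.
Since Jorah is a knave, "Zane is a knave" needs to be false, which holds.

Zane is a knight and Jorah is a knave.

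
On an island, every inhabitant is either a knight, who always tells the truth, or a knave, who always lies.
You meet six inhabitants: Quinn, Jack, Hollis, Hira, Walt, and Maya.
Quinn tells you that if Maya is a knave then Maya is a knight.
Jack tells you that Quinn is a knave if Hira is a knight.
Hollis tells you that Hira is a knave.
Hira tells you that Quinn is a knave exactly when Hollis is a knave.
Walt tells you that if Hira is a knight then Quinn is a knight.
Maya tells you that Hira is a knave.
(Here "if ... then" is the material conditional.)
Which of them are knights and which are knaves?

Quinn is a knave, Jack is a knight, Hollis is a knave, Hira is a knight, Walt is a knave, and Maya is a knave.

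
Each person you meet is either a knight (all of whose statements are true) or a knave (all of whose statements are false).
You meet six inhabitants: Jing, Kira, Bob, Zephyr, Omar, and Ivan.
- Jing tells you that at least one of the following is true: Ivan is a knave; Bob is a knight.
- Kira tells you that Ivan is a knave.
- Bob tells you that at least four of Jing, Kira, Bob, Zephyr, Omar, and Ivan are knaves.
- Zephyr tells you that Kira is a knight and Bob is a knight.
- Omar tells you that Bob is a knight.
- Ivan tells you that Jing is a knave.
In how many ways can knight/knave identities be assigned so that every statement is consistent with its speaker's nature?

0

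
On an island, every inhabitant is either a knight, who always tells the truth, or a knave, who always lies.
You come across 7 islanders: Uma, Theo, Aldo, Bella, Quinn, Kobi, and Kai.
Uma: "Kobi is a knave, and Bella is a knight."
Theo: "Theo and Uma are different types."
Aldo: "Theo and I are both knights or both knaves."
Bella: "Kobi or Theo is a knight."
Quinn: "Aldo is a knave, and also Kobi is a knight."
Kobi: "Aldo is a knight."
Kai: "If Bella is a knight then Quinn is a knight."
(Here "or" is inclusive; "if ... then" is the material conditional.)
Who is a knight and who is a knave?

Uma is a knave, Theo is a knight, Aldo is a knight, Bella is a knight, Quinn is a knave, Kobi is a knight, and Kai is a knave.

As a knave, Uma's statement "Kobi is a knave, and Bella is a knight" should be False; it is.
As a knight, Theo's statement "Theo and Uma are different types" should be True; it is.
As a knight, Aldo's statement "Theo and I are both knights or both knaves" should be True; it is.
Since Bella is a knight, "Kobi or Theo is a knight" needs to be True, which holds.
Quinn (knave): "Aldo is a knave, and also Kobi is a knight" — False. ✓
Kobi is a knight, and the claim "Aldo is a knight" is indeed True.
As a knave, Kai's statement "if Bella is a knight then Quinn is a knight" should be False; it is.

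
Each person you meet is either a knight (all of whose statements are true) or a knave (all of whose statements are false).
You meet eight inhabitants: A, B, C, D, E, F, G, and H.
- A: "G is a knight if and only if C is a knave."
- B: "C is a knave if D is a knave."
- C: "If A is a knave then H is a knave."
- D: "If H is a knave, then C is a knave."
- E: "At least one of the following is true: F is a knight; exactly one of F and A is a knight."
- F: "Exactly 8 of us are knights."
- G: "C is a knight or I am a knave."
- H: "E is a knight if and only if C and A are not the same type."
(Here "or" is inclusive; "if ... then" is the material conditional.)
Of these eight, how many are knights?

The unique consistent assignment is A=knave, B=knave, C=knight, D=knave, E=knave, F=knave, G=knight, H=knave.
That has 2 knights.

2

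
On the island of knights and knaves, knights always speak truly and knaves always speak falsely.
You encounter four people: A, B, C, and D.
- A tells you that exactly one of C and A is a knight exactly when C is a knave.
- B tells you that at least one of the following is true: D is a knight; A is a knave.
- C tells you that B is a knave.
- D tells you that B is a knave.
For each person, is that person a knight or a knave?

A is a knave, B is a knight, C is a knave, and D is a knave.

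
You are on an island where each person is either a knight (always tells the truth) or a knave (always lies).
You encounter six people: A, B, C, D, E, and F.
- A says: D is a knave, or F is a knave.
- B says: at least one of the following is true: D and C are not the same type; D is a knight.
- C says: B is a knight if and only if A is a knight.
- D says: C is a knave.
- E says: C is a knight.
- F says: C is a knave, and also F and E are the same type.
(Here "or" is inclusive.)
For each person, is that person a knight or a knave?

As a knight, A's statement "D is a knave, or F is a knave" should be true; it is.
B (knight): "at least one of the following is true: D and C are not the same type; D is a knight" — true. ✓
C (knight): "B is a knight if and only if A is a knight" — true. ✓
D is a knave; "C is a knave" is False, as required.
E is a knight; "C is a knight" is true, as required.
F is a knave, so "C is a knave, and also F and E are the same type" must be False — and it is.

A is a knight, B is a knight, C is a knight, D is a knave, E is a knight, and F is a knave.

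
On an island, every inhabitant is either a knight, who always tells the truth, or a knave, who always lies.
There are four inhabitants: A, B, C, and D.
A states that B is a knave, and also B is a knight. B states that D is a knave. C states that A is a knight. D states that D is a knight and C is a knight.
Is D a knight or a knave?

D is a knave.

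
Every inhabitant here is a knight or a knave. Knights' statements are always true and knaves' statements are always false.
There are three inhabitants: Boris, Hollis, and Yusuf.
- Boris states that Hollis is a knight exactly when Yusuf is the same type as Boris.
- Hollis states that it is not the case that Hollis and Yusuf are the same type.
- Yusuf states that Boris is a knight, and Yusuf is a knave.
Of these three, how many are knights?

The unique consistent assignment is Boris=knave, Hollis=knave, Yusuf=knave.
That has 0 knights.

0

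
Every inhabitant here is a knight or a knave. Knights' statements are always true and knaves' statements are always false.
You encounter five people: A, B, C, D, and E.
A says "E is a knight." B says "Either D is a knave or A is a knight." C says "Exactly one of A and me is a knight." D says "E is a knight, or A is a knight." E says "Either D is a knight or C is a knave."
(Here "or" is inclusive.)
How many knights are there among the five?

The unique consistent assignment is A=knave, B=knight, C=knight, D=knave, E=knave.
That has 2 knights.

2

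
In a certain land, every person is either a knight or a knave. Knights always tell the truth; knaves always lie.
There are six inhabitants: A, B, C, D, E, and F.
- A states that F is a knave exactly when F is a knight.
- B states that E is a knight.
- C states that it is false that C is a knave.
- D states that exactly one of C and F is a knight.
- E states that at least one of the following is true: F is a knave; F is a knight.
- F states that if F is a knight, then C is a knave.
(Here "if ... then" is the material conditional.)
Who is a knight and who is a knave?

A is a knave, B is a knight, C is a knave, D is a knight, E is a knight, and F is a knight.

A is a knave, and the claim "F is a knave exactly when F is a knight" is indeed False.
B (knight): "E is a knight" — True. ✓
C is a knave, and the claim "it is false that C is a knave" is indeed False.
Since D is a knight, "exactly one of C and F is a knight" needs to be True, which holds.
Since E is a knight, "at least one of the following is true: F is a knave; F is a knight" needs to be True, which holds.
F is a knight, so "if F is a knight, then C is a knave" must be True — and it is.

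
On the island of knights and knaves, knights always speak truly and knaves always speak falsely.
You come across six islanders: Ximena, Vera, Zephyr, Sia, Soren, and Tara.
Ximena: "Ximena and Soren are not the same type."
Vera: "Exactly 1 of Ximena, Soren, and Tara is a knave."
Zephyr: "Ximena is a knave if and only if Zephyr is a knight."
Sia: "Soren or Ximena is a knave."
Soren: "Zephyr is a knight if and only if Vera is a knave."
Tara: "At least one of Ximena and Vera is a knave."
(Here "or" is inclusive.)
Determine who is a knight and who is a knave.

Ximena is a knave, and the claim "Ximena and Soren are not the same type" is indeed False.
Since Vera is a knave, "exactly 1 of Ximena, Soren, and Tara is a knave" needs to be False, which holds.
Since Zephyr is a knave, "Ximena is a knave if and only if Zephyr is a knight" needs to be False, which holds.
Since Sia is a knight, "Soren or Ximena is a knave" needs to be true, which holds.
Since Soren is a knave, "Zephyr is a knight if and only if Vera is a knave" needs to be False, which holds.
Tara is a knight; "at least one of Ximena and Vera is a knave" is true, as required.

Ximena is a knave, Vera is a knave, Zephyr is a knave, Sia is a knight, Soren is a knave, and Tara is a knight.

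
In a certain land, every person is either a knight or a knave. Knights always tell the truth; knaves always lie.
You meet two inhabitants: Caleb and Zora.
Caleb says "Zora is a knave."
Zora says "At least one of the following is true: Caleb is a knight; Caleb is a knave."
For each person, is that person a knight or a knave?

Knights: Zora. Knaves: Caleb.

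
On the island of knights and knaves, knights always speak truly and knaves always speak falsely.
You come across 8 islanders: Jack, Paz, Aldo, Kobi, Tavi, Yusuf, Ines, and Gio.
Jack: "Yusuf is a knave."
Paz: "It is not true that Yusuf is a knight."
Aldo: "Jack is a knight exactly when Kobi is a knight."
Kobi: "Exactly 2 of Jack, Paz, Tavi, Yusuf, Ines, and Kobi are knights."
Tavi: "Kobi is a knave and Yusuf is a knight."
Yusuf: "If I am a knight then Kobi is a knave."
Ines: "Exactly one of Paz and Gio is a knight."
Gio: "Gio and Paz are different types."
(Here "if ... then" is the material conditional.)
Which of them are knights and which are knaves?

Jack is a knave, Paz is a knave, Aldo is a knight, Kobi is a knave, Tavi is a knight, Yusuf is a knight, Ines is a knight, and Gio is a knight.

As a knave, Jack's statement "Yusuf is a knave" should be False; it is.
Paz (knave): "it is not true that Yusuf is a knight" — False. ✓
Aldo is a knight, and the claim "Jack is a knight exactly when Kobi is a knight" is indeed True.
Kobi is a knave; "exactly 2 of Jack, Paz, Tavi, Yusuf, Ines, and Kobi are knights" is False, as required.
Since Tavi is a knight, "Kobi is a knave and Yusuf is a knight" needs to be True, which holds.
As a knight, Yusuf's statement "if I am a knight then Kobi is a knave" should be True; it is.
Ines is a knight, and the claim "exactly one of Paz and Gio is a knight" is indeed True.
Since Gio is a knight, "Gio and Paz are different types" needs to be True, which holds.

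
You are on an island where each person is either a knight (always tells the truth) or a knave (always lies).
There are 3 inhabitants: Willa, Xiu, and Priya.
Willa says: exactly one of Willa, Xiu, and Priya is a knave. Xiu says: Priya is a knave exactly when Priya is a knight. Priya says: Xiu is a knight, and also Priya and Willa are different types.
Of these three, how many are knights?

0

The unique consistent assignment is Willa=knave, Xiu=knave, Priya=knave.
That has 0 knights.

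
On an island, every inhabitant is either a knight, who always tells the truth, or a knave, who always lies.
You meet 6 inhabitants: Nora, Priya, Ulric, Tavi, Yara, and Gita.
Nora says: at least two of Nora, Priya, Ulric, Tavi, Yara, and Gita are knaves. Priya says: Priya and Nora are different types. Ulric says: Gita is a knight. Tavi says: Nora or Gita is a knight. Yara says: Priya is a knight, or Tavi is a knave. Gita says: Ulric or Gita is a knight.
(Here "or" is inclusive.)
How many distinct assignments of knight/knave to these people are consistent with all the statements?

1

Consistent assignments:
  Nora=knave, Priya=knight, Ulric=knight, Tavi=knight, Yara=knight, Gita=knight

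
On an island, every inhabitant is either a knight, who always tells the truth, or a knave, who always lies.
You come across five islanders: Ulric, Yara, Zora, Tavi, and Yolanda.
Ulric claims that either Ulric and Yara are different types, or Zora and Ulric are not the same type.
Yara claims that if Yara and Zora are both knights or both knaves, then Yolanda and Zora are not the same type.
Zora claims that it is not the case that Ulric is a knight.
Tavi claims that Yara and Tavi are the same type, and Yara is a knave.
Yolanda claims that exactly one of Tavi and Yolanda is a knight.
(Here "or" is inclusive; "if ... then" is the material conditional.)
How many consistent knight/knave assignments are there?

Consistent assignments:
  Ulric=knight, Yara=knight, Zora=knave, Tavi=knave, Yolanda=knight
  Ulric=knight, Yara=knight, Zora=knave, Tavi=knave, Yolanda=knave

2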